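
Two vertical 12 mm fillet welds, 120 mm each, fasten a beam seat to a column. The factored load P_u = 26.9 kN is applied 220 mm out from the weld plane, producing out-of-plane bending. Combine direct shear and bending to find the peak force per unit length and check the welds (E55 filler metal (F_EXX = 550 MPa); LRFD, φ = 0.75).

f_max ≈ 1240 N/mm; adequate

L_w = 2 × 120 = 240 mm; section modulus (unit throat) S = 2 × L²/6 = 4800 mm².
Direct shear f_v = P/L_w = 26.9×10³/240 = 112.1 N/mm.
Moment M = P × e = 26.9×10³ × 220 = 5918000 N·mm; bending f_b = M/S = 1233 N/mm.
f_max = √(f_v² + f_b²) = √(112.1² + 1233²) = 1238 N/mm.
φr_n = 0.75 × 0.6 × 550 × (0.707 × 12) = 2100 N/mm → adequate.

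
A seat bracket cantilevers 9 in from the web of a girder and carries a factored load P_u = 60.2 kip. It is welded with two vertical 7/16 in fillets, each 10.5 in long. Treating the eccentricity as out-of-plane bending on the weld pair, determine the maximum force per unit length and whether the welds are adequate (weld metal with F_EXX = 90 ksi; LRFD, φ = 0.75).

L_w = 2 × 10.5 = 21 in; section modulus (unit throat) S = 2 × L²/6 = 36.75 in².
Direct shear f_v = P/L_w = 60.2/21 = 2.867 kip/in.
Moment M = P × e = 60.2 × 9 = 541.8 kip·in; bending f_b = M/S = 14.74 kip/in.
f_max = √(f_v² + f_b²) = √(2.867² + 14.74²) = 15.02 kip/in.
φr_n = 0.75 × 0.6 × 90 × (0.707 × 0.4375) = 12.53 kip/in → NOT adequate.

f_max ≈ 15 kip/in; NOT adequate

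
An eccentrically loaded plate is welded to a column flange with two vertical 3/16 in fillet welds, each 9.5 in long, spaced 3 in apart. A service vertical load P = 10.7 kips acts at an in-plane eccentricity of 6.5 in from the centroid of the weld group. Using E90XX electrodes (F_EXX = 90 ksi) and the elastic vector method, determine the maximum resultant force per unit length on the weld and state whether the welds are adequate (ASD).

Total weld length L_w = 19 in. Treat welds as unit-width lines.
Polar moment about centroid: J = 2[d³/12 + d(b/2)²] = 2[9.5³/12 + 9.5×1.5²] = 185.6 in³.
Direct shear f_v = P/L_w = 10.7 / 19 = 0.5632 kip/in (vertical).
Torsion M = P·e = 10.7 × 6.5 = 69.55 kip·in.
Critical point at (x, y) = (1.5, 4.75) from centroid. f_tx = M·y/J = 1.78 kip/in; f_ty = M·x/J = 0.562 kip/in.
Resultant f_max = √[f_tx² + (f_v + f_ty)²] = √[1.78² + (0.5632 + 0.562)²] = 2.105 kip/in.
Capacity per unit length: r_n/Ω = (1/2.0) × 0.6 × 90 × (0.707 × 0.1875) = 3.579 kip/in.
2.105 ≤ 3.579 → adequate.

f_max ≈ 2.11 kip/in; adequate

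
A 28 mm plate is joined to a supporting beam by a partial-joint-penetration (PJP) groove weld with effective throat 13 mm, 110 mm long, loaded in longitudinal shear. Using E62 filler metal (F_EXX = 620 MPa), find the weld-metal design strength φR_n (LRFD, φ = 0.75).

Effective throat (given) t_e = 13 mm.
A_we = 13 × 110 = 1430 mm².
F_nw = 0.6 F_EXX = 372 MPa.
φR_n = 0.75 × 372 × 1430 × 10⁻³ = 399 kN.

φR_n ≈ 399 kN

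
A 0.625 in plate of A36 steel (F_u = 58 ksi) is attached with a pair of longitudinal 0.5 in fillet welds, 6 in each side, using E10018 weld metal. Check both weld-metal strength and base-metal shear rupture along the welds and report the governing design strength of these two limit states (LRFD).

φR_n ≈ 191 kip (weld metal governs)

E100XX → F_EXX = 100 ksi.
t_e = 0.707 × 0.5 = 0.3535 in; L = 12 in.
Weld metal: φR_n = 0.75 × 0.6 × 100 × 0.3535 × 12 = 190.9 kip.
Base metal (shear rupture): φR_n = 0.75 × 0.6 × 58 × 0.625 × 12 = 195.8 kip.
Governing: weld metal.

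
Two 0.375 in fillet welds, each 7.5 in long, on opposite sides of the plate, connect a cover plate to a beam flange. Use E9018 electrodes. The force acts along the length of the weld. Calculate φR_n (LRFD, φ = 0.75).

E90XX → F_EXX = 90 ksi.
Effective throat t_e = 0.707 × 0.375 = 0.2651 in.
Total length L = 15 in; A_we = 0.2651 × 15 = 3.977 in².
F_nw = 0.6 F_EXX = 0.6 × 90 = 54 ksi.
φR_n = 0.75 × 54 × 3.977 = 161.1 kips.

φR_n ≈ 161 kips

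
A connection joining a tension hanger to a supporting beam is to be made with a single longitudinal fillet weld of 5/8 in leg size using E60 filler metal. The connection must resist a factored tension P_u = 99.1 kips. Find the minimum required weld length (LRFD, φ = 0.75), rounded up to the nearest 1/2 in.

L = 8.5 in

E60XX → F_EXX = 60 ksi.
Throat t_e = 0.707 × 0.625 = 0.4419 in.
φr_n = 0.75 × 0.6 × 60 × 0.4419 = 11.93 kips/in.
L_req = P_u / φr_n = 99.1 / 11.93 = 8.306 in total.
Round up → use L = 8.5 in.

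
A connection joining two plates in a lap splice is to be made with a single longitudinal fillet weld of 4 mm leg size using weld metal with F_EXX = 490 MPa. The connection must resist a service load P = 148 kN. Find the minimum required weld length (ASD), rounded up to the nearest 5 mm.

Throat t_e = 0.707 × 4 = 2.828 mm.
r_n/Ω = (0.6 × 490 × 2.828) / 2.0 = 415.7 N/mm = 0.4157 kN/mm.
L_req = P / (r_n/Ω) = 148 / 0.4157 = 356 mm total.
Round up → use L = 360 mm.

L = 360 mm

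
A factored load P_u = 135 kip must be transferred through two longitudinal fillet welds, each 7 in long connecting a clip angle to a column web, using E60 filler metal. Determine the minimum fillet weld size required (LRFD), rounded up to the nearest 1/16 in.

w = 9/16 in

E60XX → F_EXX = 60 ksi.
Total weld length L = 14 in.
Required throat t_e = P_u / (φ × 0.6 F_EXX × L) = 135 / (0.75 × 0.6 × 60 × 14) = 0.3571 in.
Required leg w = t_e / 0.707 = 0.5052 in → use 9/16 in.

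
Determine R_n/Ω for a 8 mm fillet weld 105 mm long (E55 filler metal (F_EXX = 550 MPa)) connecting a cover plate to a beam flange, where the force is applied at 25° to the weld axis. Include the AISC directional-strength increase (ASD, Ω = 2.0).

t_e = 0.707 × 8 = 5.656 mm; A_we = 5.656 × 105 = 593.9 mm².
Directional factor: 1.0 + 0.5 sin^1.5(25°) = 1.137.
F_nw = 0.6 × 550 × 1.137 = 375.3 MPa.
R_n/Ω = (375.3 × 593.9) / 2.0 × 10⁻³ = 111.5 kN.

R_n/Ω ≈ 111 kN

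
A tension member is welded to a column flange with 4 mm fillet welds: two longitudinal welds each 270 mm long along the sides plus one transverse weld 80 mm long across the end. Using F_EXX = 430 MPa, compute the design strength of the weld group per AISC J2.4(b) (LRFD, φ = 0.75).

t_e = 0.707 × 4 = 2.828 mm.
R_nwl = 0.6 × 430 × 2.828 × 540 × 10⁻³ = 394 kN (longitudinal, 2 welds).
R_nwt = 0.6 × 430 × 2.828 × 80 × 10⁻³ = 58.37 kN (transverse, base value).
(i) R_nwl + R_nwt = 452.4 kN; (ii) 0.85 R_nwl + 1.5 R_nwt = 422.5 kN.
R_n = max = 452.4 kN [governs: (i)]; φR_n = 339.3 kN.

φR_n ≈ 339 kN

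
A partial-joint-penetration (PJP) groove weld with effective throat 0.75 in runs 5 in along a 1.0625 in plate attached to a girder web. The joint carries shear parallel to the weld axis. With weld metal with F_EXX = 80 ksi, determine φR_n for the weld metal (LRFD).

φR_n ≈ 135 kips

Effective throat (given) t_e = 0.75 in.
A_we = 0.75 × 5 = 3.75 in².
F_nw = 0.6 F_EXX = 48 ksi.
φR_n = 0.75 × 48 × 3.75 = 135 kips.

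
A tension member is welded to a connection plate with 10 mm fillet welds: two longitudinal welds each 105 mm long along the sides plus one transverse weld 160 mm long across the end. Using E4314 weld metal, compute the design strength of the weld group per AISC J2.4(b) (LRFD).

φR_n ≈ 573 kN

E43XX → F_EXX = 430 MPa.
t_e = 0.707 × 10 = 7.07 mm.
R_nwl = 0.6 × 430 × 7.07 × 210 × 10⁻³ = 383.1 kN (longitudinal, 2 welds).
R_nwt = 0.6 × 430 × 7.07 × 160 × 10⁻³ = 291.8 kN (transverse, base value).
(i) R_nwl + R_nwt = 674.9 kN; (ii) 0.85 R_nwl + 1.5 R_nwt = 763.4 kN.
R_n = max = 763.4 kN [governs: (ii)]; φR_n = 572.5 kN.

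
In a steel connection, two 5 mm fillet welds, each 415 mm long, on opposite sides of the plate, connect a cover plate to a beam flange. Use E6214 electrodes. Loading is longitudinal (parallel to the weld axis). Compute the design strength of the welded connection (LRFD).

E62XX → F_EXX = 620 MPa.
Effective throat t_e = 0.707 × 5 = 3.535 mm.
Total length L = 830 mm; A_we = 3.535 × 830 = 2934 mm².
F_nw = 0.6 F_EXX = 0.6 × 620 = 372 MPa.
φR_n = 0.75 × 372 × 2934 × 10⁻³ = 818.6 kN.

φR_n ≈ 819 kN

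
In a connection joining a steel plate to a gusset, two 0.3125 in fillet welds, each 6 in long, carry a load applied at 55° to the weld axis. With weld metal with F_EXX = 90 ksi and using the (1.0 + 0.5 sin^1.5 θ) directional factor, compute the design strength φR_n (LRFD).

φR_n ≈ 147 kips

t_e = 0.707 × 0.3125 = 0.2209 in; A_we = 0.2209 × 12 = 2.651 in².
Directional factor: 1.0 + 0.5 sin^1.5(55°) = 1.371.
F_nw = 0.6 × 90 × 1.371 = 74.02 ksi.
φR_n = 0.75 × 74.02 × 2.651 = 147.2 kips.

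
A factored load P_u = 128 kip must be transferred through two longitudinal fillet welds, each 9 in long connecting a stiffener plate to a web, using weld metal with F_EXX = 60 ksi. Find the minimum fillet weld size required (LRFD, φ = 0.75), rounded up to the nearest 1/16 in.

Total weld length L = 18 in.
Required throat t_e = P_u / (φ × 0.6 F_EXX × L) = 128 / (0.75 × 0.6 × 60 × 18) = 0.2634 in.
Required leg w = t_e / 0.707 = 0.3725 in → use 3/8 in.

w = 3/8 in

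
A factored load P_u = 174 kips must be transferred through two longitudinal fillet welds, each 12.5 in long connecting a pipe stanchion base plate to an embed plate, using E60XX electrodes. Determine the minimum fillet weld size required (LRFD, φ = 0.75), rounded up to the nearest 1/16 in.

w = 3/8 in

E60XX → F_EXX = 60 ksi.
Total weld length L = 25 in.
Required throat t_e = P_u / (φ × 0.6 F_EXX × L) = 174 / (0.75 × 0.6 × 60 × 25) = 0.2578 in.
Required leg w = t_e / 0.707 = 0.3646 in → use 3/8 in.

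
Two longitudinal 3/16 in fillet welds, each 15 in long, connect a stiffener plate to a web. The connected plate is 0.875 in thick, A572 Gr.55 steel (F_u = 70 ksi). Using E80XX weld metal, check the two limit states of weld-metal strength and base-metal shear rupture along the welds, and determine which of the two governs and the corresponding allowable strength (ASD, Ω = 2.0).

E80XX → F_EXX = 80 ksi.
t_e = 0.707 × 0.1875 = 0.1326 in; L = 30 in.
Weld metal: R_n/Ω = (1/2.0) × 0.6 × 80 × 0.1326 × 30 = 95.44 kips.
Base metal (shear rupture): R_n/Ω = (1/2.0) × 0.6 × 70 × 0.875 × 30 = 551.2 kips.
Governing: weld metal.

R_n/Ω ≈ 95.4 kips (weld metal governs)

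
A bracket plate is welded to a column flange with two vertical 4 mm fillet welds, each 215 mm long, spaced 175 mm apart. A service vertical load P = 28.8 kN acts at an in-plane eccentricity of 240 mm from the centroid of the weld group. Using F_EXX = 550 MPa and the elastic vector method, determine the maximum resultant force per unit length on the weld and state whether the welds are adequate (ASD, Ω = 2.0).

Total weld length L_w = 430 mm. Treat welds as unit-width lines.
Polar moment about centroid: J = 2[d³/12 + d(b/2)²] = 2[215³/12 + 215×87.5²] = 4949000 mm³.
Direct shear f_v = P/L_w = 28.8×10³ / 430 = 66.98 N/mm (vertical).
Torsion M = P·e = 28.8×10³ × 240 = 6912000 N·mm.
Critical point at (x, y) = (87.5, 107.5) from centroid. f_tx = M·y/J = 150.2 N/mm; f_ty = M·x/J = 122.2 N/mm.
Resultant f_max = √[f_tx² + (f_v + f_ty)²] = √[150.2² + (66.98 + 122.2)²] = 241.5 N/mm.
Capacity per unit length: r_n/Ω = (1/2.0) × 0.6 × 550 × (0.707 × 4) = 466.6 N/mm.
241.5 ≤ 466.6 → adequate.

f_max ≈ 242 N/mm; adequate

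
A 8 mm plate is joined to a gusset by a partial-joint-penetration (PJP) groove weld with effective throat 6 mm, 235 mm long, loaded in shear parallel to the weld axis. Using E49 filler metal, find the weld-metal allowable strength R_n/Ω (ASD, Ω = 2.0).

R_n/Ω ≈ 207 kN

E49XX → F_EXX = 490 MPa.
Effective throat (given) t_e = 6 mm.
A_we = 6 × 235 = 1410 mm².
F_nw = 0.6 F_EXX = 294 MPa.
R_n/Ω = (294 × 1410) / 2.0 × 10⁻³ = 207.3 kN.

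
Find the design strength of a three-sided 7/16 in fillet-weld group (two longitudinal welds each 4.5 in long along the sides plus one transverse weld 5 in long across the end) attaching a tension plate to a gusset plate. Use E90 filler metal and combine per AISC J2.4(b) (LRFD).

E90XX → F_EXX = 90 ksi.
t_e = 0.707 × 0.4375 = 0.3093 in.
R_nwl = 0.6 × 90 × 0.3093 × 9 = 150.3 kips (longitudinal, 2 welds).
R_nwt = 0.6 × 90 × 0.3093 × 5 = 83.51 kips (transverse, base value).
(i) R_nwl + R_nwt = 233.8 kips; (ii) 0.85 R_nwl + 1.5 R_nwt = 253 kips.
R_n = max = 253 kips [governs: (ii)]; φR_n = 189.8 kips.

φR_n ≈ 190 kips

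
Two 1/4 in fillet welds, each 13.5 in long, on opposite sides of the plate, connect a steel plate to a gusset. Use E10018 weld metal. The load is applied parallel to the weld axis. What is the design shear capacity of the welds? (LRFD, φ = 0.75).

E100XX → F_EXX = 100 ksi.
Effective throat t_e = 0.707 × 0.25 = 0.1767 in.
Total length L = 27 in; A_we = 0.1767 × 27 = 4.772 in².
F_nw = 0.6 F_EXX = 0.6 × 100 = 60 ksi.
φR_n = 0.75 × 60 × 4.772 = 214.8 kips.

φR_n ≈ 215 kips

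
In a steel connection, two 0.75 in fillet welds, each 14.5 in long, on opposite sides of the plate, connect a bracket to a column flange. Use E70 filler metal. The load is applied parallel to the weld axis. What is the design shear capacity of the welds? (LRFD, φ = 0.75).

φR_n ≈ 484 kip

E70XX → F_EXX = 70 ksi.
Effective throat t_e = 0.707 × 0.75 = 0.5302 in.
Total length L = 29 in; A_we = 0.5302 × 29 = 15.38 in².
F_nw = 0.6 F_EXX = 0.6 × 70 = 42 ksi.
φR_n = 0.75 × 42 × 15.38 = 484.4 kip.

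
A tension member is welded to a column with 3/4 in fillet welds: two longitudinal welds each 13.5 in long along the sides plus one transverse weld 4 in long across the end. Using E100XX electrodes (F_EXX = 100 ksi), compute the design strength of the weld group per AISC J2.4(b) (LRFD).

φR_n ≈ 740 kips

t_e = 0.707 × 0.75 = 0.5302 in.
R_nwl = 0.6 × 100 × 0.5302 × 27 = 859 kips (longitudinal, 2 welds).
R_nwt = 0.6 × 100 × 0.5302 × 4 = 127.3 kips (transverse, base value).
(i) R_nwl + R_nwt = 986.3 kips; (ii) 0.85 R_nwl + 1.5 R_nwt = 921 kips.
R_n = max = 986.3 kips [governs: (i)]; φR_n = 739.7 kips.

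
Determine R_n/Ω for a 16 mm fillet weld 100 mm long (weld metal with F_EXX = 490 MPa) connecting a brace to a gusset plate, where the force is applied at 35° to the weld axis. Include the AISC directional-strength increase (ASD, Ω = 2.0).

t_e = 0.707 × 16 = 11.31 mm; A_we = 11.31 × 100 = 1131 mm².
Directional factor: 1.0 + 0.5 sin^1.5(35°) = 1.217.
F_nw = 0.6 × 490 × 1.217 = 357.9 MPa.
R_n/Ω = (357.9 × 1131) / 2.0 × 10⁻³ = 202.4 kN.

R_n/Ω ≈ 202 kN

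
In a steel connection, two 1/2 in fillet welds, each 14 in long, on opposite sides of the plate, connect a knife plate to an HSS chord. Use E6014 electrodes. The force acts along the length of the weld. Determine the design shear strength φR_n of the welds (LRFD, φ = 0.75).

φR_n ≈ 267 kip

E60XX → F_EXX = 60 ksi.
Effective throat t_e = 0.707 × 0.5 = 0.3535 in.
Total length L = 28 in; A_we = 0.3535 × 28 = 9.898 in².
F_nw = 0.6 F_EXX = 0.6 × 60 = 36 ksi.
φR_n = 0.75 × 36 × 9.898 = 267.2 kip.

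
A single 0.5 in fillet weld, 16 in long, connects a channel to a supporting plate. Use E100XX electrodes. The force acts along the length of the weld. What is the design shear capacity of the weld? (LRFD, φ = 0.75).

E100XX → F_EXX = 100 ksi.
Effective throat t_e = 0.707 × 0.5 = 0.3535 in.
Total length L = 16 in; A_we = 0.3535 × 16 = 5.656 in².
F_nw = 0.6 F_EXX = 0.6 × 100 = 60 ksi.
φR_n = 0.75 × 60 × 5.656 = 254.5 kip.

φR_n ≈ 255 kip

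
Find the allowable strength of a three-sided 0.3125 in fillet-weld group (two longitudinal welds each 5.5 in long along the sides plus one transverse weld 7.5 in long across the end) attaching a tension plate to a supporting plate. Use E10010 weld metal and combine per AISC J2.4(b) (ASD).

E100XX → F_EXX = 100 ksi.
t_e = 0.707 × 0.3125 = 0.2209 in.
R_nwl = 0.6 × 100 × 0.2209 × 11 = 145.8 kips (longitudinal, 2 welds).
R_nwt = 0.6 × 100 × 0.2209 × 7.5 = 99.42 kips (transverse, base value).
(i) R_nwl + R_nwt = 245.2 kips; (ii) 0.85 R_nwl + 1.5 R_nwt = 273.1 kips.
R_n = max = 273.1 kips [governs: (ii)]; R_n/Ω = 136.5 kips.

R_n/Ω ≈ 137 kips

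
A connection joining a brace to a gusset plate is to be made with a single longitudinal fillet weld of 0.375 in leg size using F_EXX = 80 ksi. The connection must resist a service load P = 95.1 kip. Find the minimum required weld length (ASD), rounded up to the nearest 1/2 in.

Throat t_e = 0.707 × 0.375 = 0.2651 in.
r_n/Ω = (0.6 × 80 × 0.2651) / 2.0 = 6.363 kip/in.
L_req = P / (r_n/Ω) = 95.1 / 6.363 = 14.95 in total.
Round up → use L = 15 in.

L = 15 in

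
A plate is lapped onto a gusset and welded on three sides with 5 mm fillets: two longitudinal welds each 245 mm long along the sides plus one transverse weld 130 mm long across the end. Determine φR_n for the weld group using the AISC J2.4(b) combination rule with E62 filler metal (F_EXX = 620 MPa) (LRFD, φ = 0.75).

φR_n ≈ 611 kN

t_e = 0.707 × 5 = 3.535 mm.
R_nwl = 0.6 × 620 × 3.535 × 490 × 10⁻³ = 644.4 kN (longitudinal, 2 welds).
R_nwt = 0.6 × 620 × 3.535 × 130 × 10⁻³ = 171 kN (transverse, base value).
(i) R_nwl + R_nwt = 815.3 kN; (ii) 0.85 R_nwl + 1.5 R_nwt = 804.1 kN.
R_n = max = 815.3 kN [governs: (i)]; φR_n = 611.5 kN.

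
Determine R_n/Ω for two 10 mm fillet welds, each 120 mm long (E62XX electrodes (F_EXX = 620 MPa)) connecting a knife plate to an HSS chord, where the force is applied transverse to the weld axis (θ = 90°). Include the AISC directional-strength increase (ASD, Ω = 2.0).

t_e = 0.707 × 10 = 7.07 mm; A_we = 7.07 × 240 = 1697 mm².
Directional factor: 1.0 + 0.5 sin^1.5(90°) = 1.5.
F_nw = 0.6 × 620 × 1.5 = 558 MPa.
R_n/Ω = (558 × 1697) / 2.0 × 10⁻³ = 473.4 kN.

R_n/Ω ≈ 473 kN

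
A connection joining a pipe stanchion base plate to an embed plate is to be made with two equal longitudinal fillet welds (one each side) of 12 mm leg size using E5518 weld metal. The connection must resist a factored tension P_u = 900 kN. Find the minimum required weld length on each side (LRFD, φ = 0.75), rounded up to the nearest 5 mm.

E55XX → F_EXX = 550 MPa.
Throat t_e = 0.707 × 12 = 8.484 mm.
φr_n = 0.75 × 0.6 × 550 × 8.484 × 10⁻³ = 2.1 kN/mm.
L_req = P_u / φr_n = 900 / 2.1 = 428.6 mm total.
Per side: 428.6 / 2 = 214.3 mm.
Round up → use L = 215 mm on each side.

L = 215 mm on each side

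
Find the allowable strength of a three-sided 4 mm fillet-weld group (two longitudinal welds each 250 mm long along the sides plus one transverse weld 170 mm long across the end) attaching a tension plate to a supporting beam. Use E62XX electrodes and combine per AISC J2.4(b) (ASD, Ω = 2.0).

E62XX → F_EXX = 620 MPa.
t_e = 0.707 × 4 = 2.828 mm.
R_nwl = 0.6 × 620 × 2.828 × 500 × 10⁻³ = 526 kN (longitudinal, 2 welds).
R_nwt = 0.6 × 620 × 2.828 × 170 × 10⁻³ = 178.8 kN (transverse, base value).
(i) R_nwl + R_nwt = 704.9 kN; (ii) 0.85 R_nwl + 1.5 R_nwt = 715.4 kN.
R_n = max = 715.4 kN [governs: (ii)]; R_n/Ω = 357.7 kN.

R_n/Ω ≈ 358 kN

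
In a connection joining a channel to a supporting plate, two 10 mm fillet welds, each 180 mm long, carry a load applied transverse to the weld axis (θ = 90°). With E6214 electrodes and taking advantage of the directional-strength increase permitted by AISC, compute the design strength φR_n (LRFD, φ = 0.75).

E62XX → F_EXX = 620 MPa.
t_e = 0.707 × 10 = 7.07 mm; A_we = 7.07 × 360 = 2545 mm².
Directional factor: 1.0 + 0.5 sin^1.5(90°) = 1.5.
F_nw = 0.6 × 620 × 1.5 = 558 MPa.
φR_n = 0.75 × 558 × 2545 × 10⁻³ = 1065 kN.

φR_n ≈ 1070 kN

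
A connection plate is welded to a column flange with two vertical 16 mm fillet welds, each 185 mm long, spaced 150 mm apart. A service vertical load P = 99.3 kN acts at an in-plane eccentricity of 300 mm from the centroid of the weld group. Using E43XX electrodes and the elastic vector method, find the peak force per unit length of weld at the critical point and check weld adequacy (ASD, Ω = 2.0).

E43XX → F_EXX = 430 MPa.
Total weld length L_w = 370 mm. Treat welds as unit-width lines.
Polar moment about centroid: J = 2[d³/12 + d(b/2)²] = 2[185³/12 + 185×75²] = 3137000 mm³.
Direct shear f_v = P/L_w = 99.3×10³ / 370 = 268.4 N/mm (vertical).
Torsion M = P·e = 99.3×10³ × 300 = 29790000 N·mm.
Critical point at (x, y) = (75, 92.5) from centroid. f_tx = M·y/J = 878.5 N/mm; f_ty = M·x/J = 712.3 N/mm.
Resultant f_max = √[f_tx² + (f_v + f_ty)²] = √[878.5² + (268.4 + 712.3)²] = 1317 N/mm.
Capacity per unit length: r_n/Ω = (1/2.0) × 0.6 × 430 × (0.707 × 16) = 1459 N/mm.
1317 ≤ 1459 → adequate.

f_max ≈ 1320 N/mm; adequate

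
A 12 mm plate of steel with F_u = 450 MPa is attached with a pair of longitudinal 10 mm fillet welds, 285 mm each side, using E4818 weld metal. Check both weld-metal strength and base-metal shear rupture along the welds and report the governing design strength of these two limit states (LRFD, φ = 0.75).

φR_n ≈ 870 kN (weld metal governs)

E48XX → F_EXX = 480 MPa.
t_e = 0.707 × 10 = 7.07 mm; L = 570 mm.
Weld metal: φR_n = 0.75 × 0.6 × 480 × 7.07 × 570 × 10⁻³ = 870.5 kN.
Base metal (shear rupture): φR_n = 0.75 × 0.6 × 450 × 12 × 570 × 10⁻³ = 1385 kN.
Governing: weld metal.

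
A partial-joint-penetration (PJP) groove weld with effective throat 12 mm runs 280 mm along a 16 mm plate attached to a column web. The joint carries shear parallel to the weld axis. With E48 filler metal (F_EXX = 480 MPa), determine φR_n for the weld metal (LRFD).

Effective throat (given) t_e = 12 mm.
A_we = 12 × 280 = 3360 mm².
F_nw = 0.6 F_EXX = 288 MPa.
φR_n = 0.75 × 288 × 3360 × 10⁻³ = 725.8 kN.

φR_n ≈ 726 kN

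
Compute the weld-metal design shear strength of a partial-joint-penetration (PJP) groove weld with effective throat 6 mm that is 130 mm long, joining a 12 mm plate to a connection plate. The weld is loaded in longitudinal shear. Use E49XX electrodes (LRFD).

E49XX → F_EXX = 490 MPa.
Effective throat (given) t_e = 6 mm.
A_we = 6 × 130 = 780 mm².
F_nw = 0.6 F_EXX = 294 MPa.
φR_n = 0.75 × 294 × 780 × 10⁻³ = 172 kN.

φR_n ≈ 172 kN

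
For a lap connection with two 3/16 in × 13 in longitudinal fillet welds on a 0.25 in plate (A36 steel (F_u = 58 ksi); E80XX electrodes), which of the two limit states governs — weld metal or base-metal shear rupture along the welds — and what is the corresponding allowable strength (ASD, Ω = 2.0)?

R_n/Ω ≈ 82.7 kip (weld metal governs)

E80XX → F_EXX = 80 ksi.
t_e = 0.707 × 0.1875 = 0.1326 in; L = 26 in.
Weld metal: R_n/Ω = (1/2.0) × 0.6 × 80 × 0.1326 × 26 = 82.72 kip.
Base metal (shear rupture): R_n/Ω = (1/2.0) × 0.6 × 58 × 0.25 × 26 = 113.1 kip.
Governing: weld metal.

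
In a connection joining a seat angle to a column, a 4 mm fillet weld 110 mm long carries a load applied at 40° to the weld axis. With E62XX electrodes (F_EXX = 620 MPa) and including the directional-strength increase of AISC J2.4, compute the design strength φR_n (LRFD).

t_e = 0.707 × 4 = 2.828 mm; A_we = 2.828 × 110 = 311.1 mm².
Directional factor: 1.0 + 0.5 sin^1.5(40°) = 1.258.
F_nw = 0.6 × 620 × 1.258 = 467.9 MPa.
φR_n = 0.75 × 467.9 × 311.1 × 10⁻³ = 109.2 kN.

φR_n ≈ 109 kN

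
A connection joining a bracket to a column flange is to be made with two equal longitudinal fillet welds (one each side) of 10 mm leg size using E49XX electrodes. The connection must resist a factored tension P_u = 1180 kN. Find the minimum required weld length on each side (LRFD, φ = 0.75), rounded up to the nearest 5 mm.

L = 380 mm on each side

E49XX → F_EXX = 490 MPa.
Throat t_e = 0.707 × 10 = 7.07 mm.
φr_n = 0.75 × 0.6 × 490 × 7.07 × 10⁻³ = 1.559 kN/mm.
L_req = P_u / φr_n = 1180 / 1.559 = 756.9 mm total.
Per side: 756.9 / 2 = 378.5 mm.
Round up → use L = 380 mm on each side.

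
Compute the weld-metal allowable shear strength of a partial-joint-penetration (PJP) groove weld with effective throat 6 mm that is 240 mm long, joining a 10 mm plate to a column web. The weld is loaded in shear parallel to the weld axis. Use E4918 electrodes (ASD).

R_n/Ω ≈ 212 kN

E49XX → F_EXX = 490 MPa.
Effective throat (given) t_e = 6 mm.
A_we = 6 × 240 = 1440 mm².
F_nw = 0.6 F_EXX = 294 MPa.
R_n/Ω = (294 × 1440) / 2.0 × 10⁻³ = 211.7 kN.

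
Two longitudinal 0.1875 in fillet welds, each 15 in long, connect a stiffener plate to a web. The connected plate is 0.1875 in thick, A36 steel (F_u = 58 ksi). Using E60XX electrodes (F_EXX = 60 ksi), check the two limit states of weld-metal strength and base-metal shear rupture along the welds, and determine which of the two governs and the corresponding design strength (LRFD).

t_e = 0.707 × 0.1875 = 0.1326 in; L = 30 in.
Weld metal: φR_n = 0.75 × 0.6 × 60 × 0.1326 × 30 = 107.4 kip.
Base metal (shear rupture): φR_n = 0.75 × 0.6 × 58 × 0.1875 × 30 = 146.8 kip.
Governing: weld metal.

φR_n ≈ 107 kip (weld metal governs)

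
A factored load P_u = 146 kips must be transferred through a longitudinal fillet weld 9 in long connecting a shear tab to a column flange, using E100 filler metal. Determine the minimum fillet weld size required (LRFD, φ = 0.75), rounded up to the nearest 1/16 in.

w = 9/16 in

E100XX → F_EXX = 100 ksi.
Total weld length L = 9 in.
Required throat t_e = P_u / (φ × 0.6 F_EXX × L) = 146 / (0.75 × 0.6 × 100 × 9) = 0.3605 in.
Required leg w = t_e / 0.707 = 0.5099 in → use 9/16 in.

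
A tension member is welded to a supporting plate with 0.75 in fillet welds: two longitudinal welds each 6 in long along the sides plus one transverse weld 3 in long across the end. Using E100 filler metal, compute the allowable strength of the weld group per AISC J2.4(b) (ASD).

R_n/Ω ≈ 239 kips

E100XX → F_EXX = 100 ksi.
t_e = 0.707 × 0.75 = 0.5302 in.
R_nwl = 0.6 × 100 × 0.5302 × 12 = 381.8 kips (longitudinal, 2 welds).
R_nwt = 0.6 × 100 × 0.5302 × 3 = 95.45 kips (transverse, base value).
(i) R_nwl + R_nwt = 477.2 kips; (ii) 0.85 R_nwl + 1.5 R_nwt = 467.7 kips.
R_n = max = 477.2 kips [governs: (i)]; R_n/Ω = 238.6 kips.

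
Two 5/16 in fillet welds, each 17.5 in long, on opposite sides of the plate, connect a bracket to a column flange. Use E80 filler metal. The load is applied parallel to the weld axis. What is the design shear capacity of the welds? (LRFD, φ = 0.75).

φR_n ≈ 278 kips

E80XX → F_EXX = 80 ksi.
Effective throat t_e = 0.707 × 0.3125 = 0.2209 in.
Total length L = 35 in; A_we = 0.2209 × 35 = 7.733 in².
F_nw = 0.6 F_EXX = 0.6 × 80 = 48 ksi.
φR_n = 0.75 × 48 × 7.733 = 278.4 kips.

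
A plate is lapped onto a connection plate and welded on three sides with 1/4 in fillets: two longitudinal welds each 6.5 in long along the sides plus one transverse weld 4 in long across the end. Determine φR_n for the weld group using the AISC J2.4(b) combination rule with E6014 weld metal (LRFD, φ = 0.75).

E60XX → F_EXX = 60 ksi.
t_e = 0.707 × 0.25 = 0.1767 in.
R_nwl = 0.6 × 60 × 0.1767 × 13 = 82.72 kip (longitudinal, 2 welds).
R_nwt = 0.6 × 60 × 0.1767 × 4 = 25.45 kip (transverse, base value).
(i) R_nwl + R_nwt = 108.2 kip; (ii) 0.85 R_nwl + 1.5 R_nwt = 108.5 kip.
R_n = max = 108.5 kip [governs: (ii)]; φR_n = 81.37 kip.

φR_n ≈ 81.4 kip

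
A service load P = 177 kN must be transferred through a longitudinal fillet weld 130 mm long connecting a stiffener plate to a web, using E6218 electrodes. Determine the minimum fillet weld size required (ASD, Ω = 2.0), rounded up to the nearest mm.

w = 11 mm

E62XX → F_EXX = 620 MPa.
Total weld length L = 130 mm.
Required throat t_e = P × Ω / (0.6 F_EXX × L) = 177 × 2.0 / (0.6 × 620 × 130 × 10⁻³) = 7.32 mm.
Required leg w = t_e / 0.707 = 10.35 mm → use 11 mm.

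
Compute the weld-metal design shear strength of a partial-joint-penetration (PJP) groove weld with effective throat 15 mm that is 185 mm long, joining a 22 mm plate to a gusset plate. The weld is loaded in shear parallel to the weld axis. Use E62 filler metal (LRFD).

φR_n ≈ 774 kN

E62XX → F_EXX = 620 MPa.
Effective throat (given) t_e = 15 mm.
A_we = 15 × 185 = 2775 mm².
F_nw = 0.6 F_EXX = 372 MPa.
φR_n = 0.75 × 372 × 2775 × 10⁻³ = 774.2 kN.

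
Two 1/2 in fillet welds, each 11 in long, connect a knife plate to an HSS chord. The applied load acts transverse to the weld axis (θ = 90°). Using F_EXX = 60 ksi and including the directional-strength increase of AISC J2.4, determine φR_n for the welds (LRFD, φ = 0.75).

t_e = 0.707 × 0.5 = 0.3535 in; A_we = 0.3535 × 22 = 7.777 in².
Directional factor: 1.0 + 0.5 sin^1.5(90°) = 1.5.
F_nw = 0.6 × 60 × 1.5 = 54 ksi.
φR_n = 0.75 × 54 × 7.777 = 315 kips.

φR_n ≈ 315 kips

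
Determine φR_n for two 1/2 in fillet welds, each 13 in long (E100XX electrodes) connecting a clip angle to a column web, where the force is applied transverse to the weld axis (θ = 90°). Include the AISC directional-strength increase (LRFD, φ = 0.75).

φR_n ≈ 620 kip

E100XX → F_EXX = 100 ksi.
t_e = 0.707 × 0.5 = 0.3535 in; A_we = 0.3535 × 26 = 9.191 in².
Directional factor: 1.0 + 0.5 sin^1.5(90°) = 1.5.
F_nw = 0.6 × 100 × 1.5 = 90 ksi.
φR_n = 0.75 × 90 × 9.191 = 620.4 kip.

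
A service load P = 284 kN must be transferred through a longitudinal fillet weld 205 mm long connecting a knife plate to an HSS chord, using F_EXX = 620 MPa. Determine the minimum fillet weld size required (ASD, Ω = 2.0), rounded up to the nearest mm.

w = 11 mm

Total weld length L = 205 mm.
Required throat t_e = P × Ω / (0.6 F_EXX × L) = 284 × 2.0 / (0.6 × 620 × 205 × 10⁻³) = 7.448 mm.
Required leg w = t_e / 0.707 = 10.53 mm → use 11 mm.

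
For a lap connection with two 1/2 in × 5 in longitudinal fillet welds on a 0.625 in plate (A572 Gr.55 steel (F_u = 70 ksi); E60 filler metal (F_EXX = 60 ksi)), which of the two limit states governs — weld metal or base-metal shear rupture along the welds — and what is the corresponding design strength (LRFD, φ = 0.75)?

φR_n ≈ 95.4 kips (weld metal governs)

t_e = 0.707 × 0.5 = 0.3535 in; L = 10 in.
Weld metal: φR_n = 0.75 × 0.6 × 60 × 0.3535 × 10 = 95.44 kips.
Base metal (shear rupture): φR_n = 0.75 × 0.6 × 70 × 0.625 × 10 = 196.9 kips.
Governing: weld metal.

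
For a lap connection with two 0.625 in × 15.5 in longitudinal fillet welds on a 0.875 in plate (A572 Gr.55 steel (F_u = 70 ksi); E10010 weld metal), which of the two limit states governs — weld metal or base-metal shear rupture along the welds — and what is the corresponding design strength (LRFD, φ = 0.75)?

E100XX → F_EXX = 100 ksi.
t_e = 0.707 × 0.625 = 0.4419 in; L = 31 in.
Weld metal: φR_n = 0.75 × 0.6 × 100 × 0.4419 × 31 = 616.4 kip.
Base metal (shear rupture): φR_n = 0.75 × 0.6 × 70 × 0.875 × 31 = 854.4 kip.
Governing: weld metal.

φR_n ≈ 616 kip (weld metal governs)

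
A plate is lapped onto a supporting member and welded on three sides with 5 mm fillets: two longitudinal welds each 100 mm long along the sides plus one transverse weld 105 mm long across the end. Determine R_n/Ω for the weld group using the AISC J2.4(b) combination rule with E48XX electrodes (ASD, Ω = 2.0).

E48XX → F_EXX = 480 MPa.
t_e = 0.707 × 5 = 3.535 mm.
R_nwl = 0.6 × 480 × 3.535 × 200 × 10⁻³ = 203.6 kN (longitudinal, 2 welds).
R_nwt = 0.6 × 480 × 3.535 × 105 × 10⁻³ = 106.9 kN (transverse, base value).
(i) R_nwl + R_nwt = 310.5 kN; (ii) 0.85 R_nwl + 1.5 R_nwt = 333.4 kN.
R_n = max = 333.4 kN [governs: (ii)]; R_n/Ω = 166.7 kN.

R_n/Ω ≈ 167 kN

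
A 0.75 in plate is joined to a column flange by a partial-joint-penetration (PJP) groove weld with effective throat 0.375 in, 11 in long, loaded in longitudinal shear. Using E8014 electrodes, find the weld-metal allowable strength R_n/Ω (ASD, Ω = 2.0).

R_n/Ω ≈ 99 kips

E80XX → F_EXX = 80 ksi.
Effective throat (given) t_e = 0.375 in.
A_we = 0.375 × 11 = 4.125 in².
F_nw = 0.6 F_EXX = 48 ksi.
R_n/Ω = (48 × 4.125) / 2.0 = 99 kips.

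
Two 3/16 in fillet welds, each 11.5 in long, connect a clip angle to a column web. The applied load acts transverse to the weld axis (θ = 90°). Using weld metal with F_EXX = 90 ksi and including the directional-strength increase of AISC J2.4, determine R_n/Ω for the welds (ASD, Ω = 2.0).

R_n/Ω ≈ 123 kips

t_e = 0.707 × 0.1875 = 0.1326 in; A_we = 0.1326 × 23 = 3.049 in².
Directional factor: 1.0 + 0.5 sin^1.5(90°) = 1.5.
F_nw = 0.6 × 90 × 1.5 = 81 ksi.
R_n/Ω = (81 × 3.049) / 2.0 = 123.5 kips.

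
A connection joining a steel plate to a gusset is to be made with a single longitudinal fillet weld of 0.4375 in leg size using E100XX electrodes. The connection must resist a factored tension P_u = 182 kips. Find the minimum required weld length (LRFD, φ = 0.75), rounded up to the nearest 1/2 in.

L = 13.5 in

E100XX → F_EXX = 100 ksi.
Throat t_e = 0.707 × 0.4375 = 0.3093 in.
φr_n = 0.75 × 0.6 × 100 × 0.3093 = 13.92 kips/in.
L_req = P_u / φr_n = 182 / 13.92 = 13.08 in total.
Round up → use L = 13.5 in.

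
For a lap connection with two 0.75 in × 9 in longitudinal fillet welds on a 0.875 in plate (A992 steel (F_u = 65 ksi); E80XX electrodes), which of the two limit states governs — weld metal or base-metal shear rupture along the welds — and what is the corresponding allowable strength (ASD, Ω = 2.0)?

E80XX → F_EXX = 80 ksi.
t_e = 0.707 × 0.75 = 0.5302 in; L = 18 in.
Weld metal: R_n/Ω = (1/2.0) × 0.6 × 80 × 0.5302 × 18 = 229.1 kips.
Base metal (shear rupture): R_n/Ω = (1/2.0) × 0.6 × 65 × 0.875 × 18 = 307.1 kips.
Governing: weld metal.

R_n/Ω ≈ 229 kips (weld metal governs)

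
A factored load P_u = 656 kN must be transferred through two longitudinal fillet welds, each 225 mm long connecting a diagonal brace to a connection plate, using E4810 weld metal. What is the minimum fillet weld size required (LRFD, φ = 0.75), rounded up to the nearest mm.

E48XX → F_EXX = 480 MPa.
Total weld length L = 450 mm.
Required throat t_e = P_u / (φ × 0.6 F_EXX × L) = 656 / (0.75 × 0.6 × 480 × 450 × 10⁻³) = 6.749 mm.
Required leg w = t_e / 0.707 = 9.546 mm → use 10 mm.

w = 10 mm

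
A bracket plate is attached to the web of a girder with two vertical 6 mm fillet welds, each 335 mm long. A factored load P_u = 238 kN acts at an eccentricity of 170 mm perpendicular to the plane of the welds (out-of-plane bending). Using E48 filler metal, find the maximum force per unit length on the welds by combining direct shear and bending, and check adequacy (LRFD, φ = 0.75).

E48XX → F_EXX = 480 MPa.
L_w = 2 × 335 = 670 mm; section modulus (unit throat) S = 2 × L²/6 = 37410 mm².
Direct shear f_v = P/L_w = 238×10³/670 = 355.2 N/mm.
Moment M = P × e = 238×10³ × 170 = 40460000 N·mm; bending f_b = M/S = 1082 N/mm.
f_max = √(f_v² + f_b²) = √(355.2² + 1082²) = 1138 N/mm.
φr_n = 0.75 × 0.6 × 480 × (0.707 × 6) = 916.3 N/mm → NOT adequate.

f_max ≈ 1140 N/mm; NOT adequate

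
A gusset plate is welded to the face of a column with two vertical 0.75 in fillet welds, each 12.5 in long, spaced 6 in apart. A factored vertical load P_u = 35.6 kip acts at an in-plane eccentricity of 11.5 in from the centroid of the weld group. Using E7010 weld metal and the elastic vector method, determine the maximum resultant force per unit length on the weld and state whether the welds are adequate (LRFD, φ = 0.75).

E70XX → F_EXX = 70 ksi.
Total weld length L_w = 25 in. Treat welds as unit-width lines.
Polar moment about centroid: J = 2[d³/12 + d(b/2)²] = 2[12.5³/12 + 12.5×3²] = 550.5 in³.
Direct shear f_v = P/L_w = 35.6 / 25 = 1.424 kip/in (vertical).
Torsion M = P·e = 35.6 × 11.5 = 409.4 kip·in.
Critical point at (x, y) = (3, 6.25) from centroid. f_tx = M·y/J = 4.648 kip/in; f_ty = M·x/J = 2.231 kip/in.
Resultant f_max = √[f_tx² + (f_v + f_ty)²] = √[4.648² + (1.424 + 2.231)²] = 5.913 kip/in.
Capacity per unit length: φr_n = 0.75 × 0.6 × 70 × (0.707 × 0.75) = 16.7 kip/in.
5.913 ≤ 16.7 → adequate.

f_max ≈ 5.91 kip/in; adequate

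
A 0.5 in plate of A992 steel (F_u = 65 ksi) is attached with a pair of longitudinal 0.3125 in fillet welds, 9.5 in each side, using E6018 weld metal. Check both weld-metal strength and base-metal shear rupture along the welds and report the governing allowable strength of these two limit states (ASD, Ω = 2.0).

E60XX → F_EXX = 60 ksi.
t_e = 0.707 × 0.3125 = 0.2209 in; L = 19 in.
Weld metal: R_n/Ω = (1/2.0) × 0.6 × 60 × 0.2209 × 19 = 75.56 kips.
Base metal (shear rupture): R_n/Ω = (1/2.0) × 0.6 × 65 × 0.5 × 19 = 185.2 kips.
Governing: weld metal.

R_n/Ω ≈ 75.6 kips (weld metal governs)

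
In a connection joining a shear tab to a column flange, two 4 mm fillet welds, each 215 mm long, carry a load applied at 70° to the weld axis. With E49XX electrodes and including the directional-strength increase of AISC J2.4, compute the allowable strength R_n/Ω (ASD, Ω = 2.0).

R_n/Ω ≈ 260 kN

E49XX → F_EXX = 490 MPa.
t_e = 0.707 × 4 = 2.828 mm; A_we = 2.828 × 430 = 1216 mm².
Directional factor: 1.0 + 0.5 sin^1.5(70°) = 1.455.
F_nw = 0.6 × 490 × 1.455 = 427.9 MPa.
R_n/Ω = (427.9 × 1216) / 2.0 × 10⁻³ = 260.2 kN.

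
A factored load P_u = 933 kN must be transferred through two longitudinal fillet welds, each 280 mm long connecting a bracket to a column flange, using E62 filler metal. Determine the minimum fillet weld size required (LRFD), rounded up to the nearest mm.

w = 9 mm

E62XX → F_EXX = 620 MPa.
Total weld length L = 560 mm.
Required throat t_e = P_u / (φ × 0.6 F_EXX × L) = 933 / (0.75 × 0.6 × 620 × 560 × 10⁻³) = 5.972 mm.
Required leg w = t_e / 0.707 = 8.446 mm → use 9 mm.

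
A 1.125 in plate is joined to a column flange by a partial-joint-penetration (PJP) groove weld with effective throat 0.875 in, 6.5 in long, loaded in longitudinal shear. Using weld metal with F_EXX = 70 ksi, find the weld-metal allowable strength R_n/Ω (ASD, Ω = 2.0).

Effective throat (given) t_e = 0.875 in.
A_we = 0.875 × 6.5 = 5.688 in².
F_nw = 0.6 F_EXX = 42 ksi.
R_n/Ω = (42 × 5.688) / 2.0 = 119.4 kips.

R_n/Ω ≈ 119 kips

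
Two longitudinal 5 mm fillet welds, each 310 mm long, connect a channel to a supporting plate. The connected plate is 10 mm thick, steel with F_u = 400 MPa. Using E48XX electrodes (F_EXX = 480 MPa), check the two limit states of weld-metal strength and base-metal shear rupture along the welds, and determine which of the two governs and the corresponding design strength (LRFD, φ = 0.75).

t_e = 0.707 × 5 = 3.535 mm; L = 620 mm.
Weld metal: φR_n = 0.75 × 0.6 × 480 × 3.535 × 620 × 10⁻³ = 473.4 kN.
Base metal (shear rupture): φR_n = 0.75 × 0.6 × 400 × 10 × 620 × 10⁻³ = 1116 kN.
Governing: weld metal.

φR_n ≈ 473 kN (weld metal governs)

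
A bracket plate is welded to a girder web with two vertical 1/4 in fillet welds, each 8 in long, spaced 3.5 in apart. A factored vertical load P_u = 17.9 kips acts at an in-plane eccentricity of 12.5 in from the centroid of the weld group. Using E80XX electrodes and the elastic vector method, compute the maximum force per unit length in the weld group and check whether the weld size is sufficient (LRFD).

f_max ≈ 7.79 kip/in; NOT adequate

E80XX → F_EXX = 80 ksi.
Total weld length L_w = 16 in. Treat welds as unit-width lines.
Polar moment about centroid: J = 2[d³/12 + d(b/2)²] = 2[8³/12 + 8×1.75²] = 134.3 in³.
Direct shear f_v = P/L_w = 17.9 / 16 = 1.119 kip/in (vertical).
Torsion M = P·e = 17.9 × 12.5 = 223.75 kip·in.
Critical point at (x, y) = (1.75, 4) from centroid. f_tx = M·y/J = 6.663 kip/in; f_ty = M·x/J = 2.915 kip/in.
Resultant f_max = √[f_tx² + (f_v + f_ty)²] = √[6.663² + (1.119 + 2.915)²] = 7.788 kip/in.
Capacity per unit length: φr_n = 0.75 × 0.6 × 80 × (0.707 × 0.25) = 6.363 kip/in.
7.788 > 6.363 → NOT adequate.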